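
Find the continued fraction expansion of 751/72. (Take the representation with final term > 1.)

751 = 10·72 + 31
72 = 2·31 + 10
31 = 3·10 + 1
10 = 10·1 + 0  (stop)
So 751/72 = [10; 2, 3, 10].

[10; 2, 3, 10]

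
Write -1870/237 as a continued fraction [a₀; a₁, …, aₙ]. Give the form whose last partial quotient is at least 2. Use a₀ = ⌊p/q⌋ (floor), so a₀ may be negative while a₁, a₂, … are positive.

-1870 = -8×237 + 26
237 = 9×26 + 3
26 = 8×3 + 2
3 = 1×2 + 1
2 = 2×1 + 0  (stop)
So -1870/237 = [-8; 9, 8, 1, 2].

[-8; 9, 8, 1, 2]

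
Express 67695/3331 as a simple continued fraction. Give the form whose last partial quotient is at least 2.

67695 = 20*3331 + 1075
3331 = 3*1075 + 106
1075 = 10*106 + 15
106 = 7*15 + 1
15 = 15*1 + 0  (stop)
So 67695/3331 = [20; 3, 10, 7, 15].

[20; 3, 10, 7, 15]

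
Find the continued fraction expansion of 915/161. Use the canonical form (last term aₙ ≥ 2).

915 = 5×161 + 110
161 = 1×110 + 51
110 = 2×51 + 8
51 = 6×8 + 3
8 = 2×3 + 2
3 = 1×2 + 1
2 = 2×1 + 0  (stop)
So 915/161 = [5; 1, 2, 6, 2, 1, 2].

[5; 1, 2, 6, 2, 1, 2]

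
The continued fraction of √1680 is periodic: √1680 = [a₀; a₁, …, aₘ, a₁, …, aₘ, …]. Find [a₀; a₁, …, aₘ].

a₀ = ⌊√1680⌋ = 40.

[40; 1, 80]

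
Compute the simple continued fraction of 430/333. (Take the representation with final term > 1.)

430 = 1×333 + 97
333 = 3×97 + 42
97 = 2×42 + 13
42 = 3×13 + 3
13 = 4×3 + 1
3 = 3×1 + 0  (stop)
So 430/333 = [1; 3, 2, 3, 4, 3].

[1; 3, 2, 3, 4, 3]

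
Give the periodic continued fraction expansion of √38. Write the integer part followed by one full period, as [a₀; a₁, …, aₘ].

[6; 6, 12]

a₀ = ⌊√38⌋ = 6.
With m₀=0, d₀=1 and mₖ₊₁ = dₖaₖ − mₖ, dₖ₊₁ = (n − mₖ₊₁²)/dₖ, aₖ₊₁ = ⌊(a₀+mₖ₊₁)/dₖ₊₁⌋:
  k=1: m=6, d=2, a=6
  k=2: m=6, d=1, a=12
d=1 and a=2a₀=12 at k=2, so the next step gives (m, d) = (6, 2) again — its k=1 value — and the period has length 2.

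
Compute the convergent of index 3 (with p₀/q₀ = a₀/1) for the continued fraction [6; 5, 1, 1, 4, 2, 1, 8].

68/11

Using pₖ = aₖpₖ₋₁ + pₖ₋₂, qₖ = aₖqₖ₋₁ + qₖ₋₂ (with p₋₁=1, p₋₂=0, q₋₁=0, q₋₂=1):
  k=0: a=6, p=6, q=1
  k=1: a=5, p=31, q=5
  k=2: a=1, p=37, q=6
  k=3: a=1, p=68, q=11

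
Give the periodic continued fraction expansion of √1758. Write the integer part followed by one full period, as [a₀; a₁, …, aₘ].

[41; 1, 12, 1, 82]

a₀ = ⌊√1758⌋ = 41.
With m₀=0, d₀=1 and mₖ₊₁ = dₖaₖ − mₖ, dₖ₊₁ = (n − mₖ₊₁²)/dₖ, aₖ₊₁ = ⌊(a₀+mₖ₊₁)/dₖ₊₁⌋:
  k=1: m=41, d=77, a=1
  k=2: m=36, d=6, a=12
  k=3: m=36, d=77, a=1
  k=4: m=41, d=1, a=82
d=1 and a=2a₀=82 at k=4, so the next step gives (m, d) = (41, 77) again — its k=1 value — and the period has length 4.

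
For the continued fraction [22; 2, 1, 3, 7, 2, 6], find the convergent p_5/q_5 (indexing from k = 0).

Using pₖ = aₖpₖ₋₁ + pₖ₋₂, qₖ = aₖqₖ₋₁ + qₖ₋₂ (with p₋₁=1, p₋₂=0, q₋₁=0, q₋₂=1):
  k=0: a=22, p=22, q=1
  k=1: a=2, p=45, q=2
  k=2: a=1, p=67, q=3
  k=3: a=3, p=246, q=11
  k=4: a=7, p=1789, q=80
  k=5: a=2, p=3824, q=171

3824/171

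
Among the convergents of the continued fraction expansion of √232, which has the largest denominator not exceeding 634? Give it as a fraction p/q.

4539/298

√232 = [15; 4, 3, 7, 3, 4, 30, …] (period length 6).
Convergents:
  p_0/q_0 = 15/1
  p_1/q_1 = 61/4
  p_2/q_2 = 198/13
  p_3/q_3 = 1447/95
  p_4/q_4 = 4539/298
  p_5/q_5 = 19603/1287
q_4 = 298 ≤ 634 < 1287 = q_5, so the answer is 4539/298.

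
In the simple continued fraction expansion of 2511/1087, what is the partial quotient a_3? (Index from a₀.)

2

2511 = 2·1087 + 337   →  a_0 = 2
1087 = 3·337 + 76   →  a_1 = 3
337 = 4·76 + 33   →  a_2 = 4
76 = 2·33 + 10   →  a_3 = 2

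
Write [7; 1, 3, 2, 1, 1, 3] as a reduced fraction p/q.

Using pₖ = aₖpₖ₋₁ + pₖ₋₂ and qₖ = aₖqₖ₋₁ + qₖ₋₂:
  k=0: a=7, p=7, q=1
  k=1: a=1, p=8, q=1
  k=2: a=3, p=31, q=4
  k=3: a=2, p=70, q=9
  k=4: a=1, p=101, q=13
  k=5: a=1, p=171, q=22
  k=6: a=3, p=614, q=79

614/79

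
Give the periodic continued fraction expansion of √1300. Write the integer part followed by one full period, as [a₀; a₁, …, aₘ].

a₀ = ⌊√1300⌋ = 36.
With m₀=0, d₀=1 and mₖ₊₁ = dₖaₖ − mₖ, dₖ₊₁ = (n − mₖ₊₁²)/dₖ, aₖ₊₁ = ⌊(a₀+mₖ₊₁)/dₖ₊₁⌋:
  k=1: m=36, d=4, a=18
  k=2: m=36, d=1, a=72
d=1 and a=2a₀=72 at k=2, so the next step gives (m, d) = (36, 4) again — its k=1 value — and the period has length 2.

[36; 18, 72]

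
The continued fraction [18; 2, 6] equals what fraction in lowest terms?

240/13

Fold from the inside: start with 6/1.
  2 + 1/6 = 13/6
  18 + 6/13 = 240/13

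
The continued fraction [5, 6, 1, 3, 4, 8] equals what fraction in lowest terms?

Fold from the inside: start with 8/1.
  4 + 1/8 = 33/8
  3 + 8/33 = 107/33
  1 + 33/107 = 140/107
  6 + 107/140 = 947/140
  5 + 140/947 = 4875/947

4875/947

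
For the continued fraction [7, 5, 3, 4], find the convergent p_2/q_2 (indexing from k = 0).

Using pₖ = aₖpₖ₋₁ + pₖ₋₂, qₖ = aₖqₖ₋₁ + qₖ₋₂ (with p₋₁=1, p₋₂=0, q₋₁=0, q₋₂=1):
  k=0: a=7, p=7, q=1
  k=1: a=5, p=36, q=5
  k=2: a=3, p=115, q=16

115/16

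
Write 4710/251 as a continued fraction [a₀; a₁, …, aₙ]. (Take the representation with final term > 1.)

[18; 1, 3, 3, 1, 14]

4710 = 18*251 + 192
251 = 1*192 + 59
192 = 3*59 + 15
59 = 3*15 + 14
15 = 1*14 + 1
14 = 14*1 + 0  (stop)
So 4710/251 = [18; 1, 3, 3, 1, 14].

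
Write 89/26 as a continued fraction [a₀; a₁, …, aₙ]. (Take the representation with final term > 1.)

[3; 2, 2, 1, 3]

89 = 3×26 + 11
26 = 2×11 + 4
11 = 2×4 + 3
4 = 1×3 + 1
3 = 3×1 + 0  (stop)
So 89/26 = [3; 2, 2, 1, 3].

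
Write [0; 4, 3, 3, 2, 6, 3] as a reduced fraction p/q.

Fold from the inside: start with 3/1.
  6 + 1/3 = 19/3
  2 + 3/19 = 41/19
  3 + 19/41 = 142/41
  3 + 41/142 = 467/142
  4 + 142/467 = 2010/467
  0 + 467/2010 = 467/2010

467/2010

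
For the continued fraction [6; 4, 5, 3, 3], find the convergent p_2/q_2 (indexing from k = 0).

131/21

Using pₖ = aₖpₖ₋₁ + pₖ₋₂, qₖ = aₖqₖ₋₁ + qₖ₋₂ (with p₋₁=1, p₋₂=0, q₋₁=0, q₋₂=1):
  k=0: a=6, p=6, q=1
  k=1: a=4, p=25, q=4
  k=2: a=5, p=131, q=21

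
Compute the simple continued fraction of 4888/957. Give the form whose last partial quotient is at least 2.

4888 = 5×957 + 103
957 = 9×103 + 30
103 = 3×30 + 13
30 = 2×13 + 4
13 = 3×4 + 1
4 = 4×1 + 0  (stop)
So 4888/957 = [5; 9, 3, 2, 3, 4].

[5; 9, 3, 2, 3, 4]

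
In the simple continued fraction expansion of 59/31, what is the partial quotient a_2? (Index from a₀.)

59 = 1·31 + 28   →  a_0 = 1
31 = 1·28 + 3   →  a_1 = 1
28 = 9·3 + 1   →  a_2 = 9

9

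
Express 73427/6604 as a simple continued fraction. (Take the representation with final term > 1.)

[11; 8, 2, 3, 3, 3, 10]

73427 = 11·6604 + 783
6604 = 8·783 + 340
783 = 2·340 + 103
340 = 3·103 + 31
103 = 3·31 + 10
31 = 3·10 + 1
10 = 10·1 + 0  (stop)
So 73427/6604 = [11; 8, 2, 3, 3, 3, 10].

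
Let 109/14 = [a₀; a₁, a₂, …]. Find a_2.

109 = 7·14 + 11   →  a_0 = 7
14 = 1·11 + 3   →  a_1 = 1
11 = 3·3 + 2   →  a_2 = 3

3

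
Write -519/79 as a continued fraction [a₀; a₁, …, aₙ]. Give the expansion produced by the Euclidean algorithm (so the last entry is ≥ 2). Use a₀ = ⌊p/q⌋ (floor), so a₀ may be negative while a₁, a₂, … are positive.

-519 = -7*79 + 34
79 = 2*34 + 11
34 = 3*11 + 1
11 = 11*1 + 0  (stop)
So -519/79 = [-7; 2, 3, 11].

[-7; 2, 3, 11]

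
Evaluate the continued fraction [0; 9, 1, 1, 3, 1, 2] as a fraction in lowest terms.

25/239

Fold from the inside: start with 2/1.
  1 + 1/2 = 3/2
  3 + 2/3 = 11/3
  1 + 3/11 = 14/11
  1 + 11/14 = 25/14
  9 + 14/25 = 239/25
  0 + 25/239 = 25/239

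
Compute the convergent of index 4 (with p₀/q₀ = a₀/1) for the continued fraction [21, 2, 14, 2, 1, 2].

1912/89

Using pₖ = aₖpₖ₋₁ + pₖ₋₂, qₖ = aₖqₖ₋₁ + qₖ₋₂ (with p₋₁=1, p₋₂=0, q₋₁=0, q₋₂=1):
  k=0: a=21, p=21, q=1
  k=1: a=2, p=43, q=2
  k=2: a=14, p=623, q=29
  k=3: a=2, p=1289, q=60
  k=4: a=1, p=1912, q=89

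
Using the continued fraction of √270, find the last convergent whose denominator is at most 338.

5291/322

√270 = [16; 2, 3, 6, 3, 2, 32, …] (period length 6).
Convergents:
  p_0/q_0 = 16/1
  p_1/q_1 = 33/2
  p_2/q_2 = 115/7
  p_3/q_3 = 723/44
  p_4/q_4 = 2284/139
  p_5/q_5 = 5291/322
  p_6/q_6 = 171596/10443
q_5 = 322 ≤ 338 < 10443 = q_6, so the answer is 5291/322.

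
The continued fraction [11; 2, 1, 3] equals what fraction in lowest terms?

125/11

Fold from the inside: start with 3/1.
  1 + 1/3 = 4/3
  2 + 3/4 = 11/4
  11 + 4/11 = 125/11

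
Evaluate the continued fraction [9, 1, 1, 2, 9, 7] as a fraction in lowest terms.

Using pₖ = aₖpₖ₋₁ + pₖ₋₂ and qₖ = aₖqₖ₋₁ + qₖ₋₂:
  k=0: a=9, p=9, q=1
  k=1: a=1, p=10, q=1
  k=2: a=1, p=19, q=2
  k=3: a=2, p=48, q=5
  k=4: a=9, p=451, q=47
  k=5: a=7, p=3205, q=334

3205/334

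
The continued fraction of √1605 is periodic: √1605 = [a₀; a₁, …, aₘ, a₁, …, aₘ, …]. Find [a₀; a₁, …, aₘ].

a₀ = ⌊√1605⌋ = 40.
With m₀=0, d₀=1 and mₖ₊₁ = dₖaₖ − mₖ, dₖ₊₁ = (n − mₖ₊₁²)/dₖ, aₖ₊₁ = ⌊(a₀+mₖ₊₁)/dₖ₊₁⌋:
  k=1: m=40, d=5, a=16
  k=2: m=40, d=1, a=80
d=1 and a=2a₀=80 at k=2, so the next step gives (m, d) = (40, 5) again — its k=1 value — and the period has length 2.

[40; 16, 80]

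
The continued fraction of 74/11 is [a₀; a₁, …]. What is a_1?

74 = 6·11 + 8   →  a_0 = 6
11 = 1·8 + 3   →  a_1 = 1

1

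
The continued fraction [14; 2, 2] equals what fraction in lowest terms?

72/5

Using pₖ = aₖpₖ₋₁ + pₖ₋₂ and qₖ = aₖqₖ₋₁ + qₖ₋₂:
  k=0: a=14, p=14, q=1
  k=1: a=2, p=29, q=2
  k=2: a=2, p=72, q=5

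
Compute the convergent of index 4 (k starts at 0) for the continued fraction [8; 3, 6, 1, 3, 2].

Using pₖ = aₖpₖ₋₁ + pₖ₋₂, qₖ = aₖqₖ₋₁ + qₖ₋₂ (with p₋₁=1, p₋₂=0, q₋₁=0, q₋₂=1):
  k=0: a=8, p=8, q=1
  k=1: a=3, p=25, q=3
  k=2: a=6, p=158, q=19
  k=3: a=1, p=183, q=22
  k=4: a=3, p=707, q=85

707/85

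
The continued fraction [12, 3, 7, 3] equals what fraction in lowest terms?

850/69

Using pₖ = aₖpₖ₋₁ + pₖ₋₂ and qₖ = aₖqₖ₋₁ + qₖ₋₂:
  k=0: a=12, p=12, q=1
  k=1: a=3, p=37, q=3
  k=2: a=7, p=271, q=22
  k=3: a=3, p=850, q=69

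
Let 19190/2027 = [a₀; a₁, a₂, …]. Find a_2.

19190 = 9·2027 + 947   →  a_0 = 9
2027 = 2·947 + 133   →  a_1 = 2
947 = 7·133 + 16   →  a_2 = 7

7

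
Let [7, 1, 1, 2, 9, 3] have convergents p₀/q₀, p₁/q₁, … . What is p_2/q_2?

15/2

Using pₖ = aₖpₖ₋₁ + pₖ₋₂, qₖ = aₖqₖ₋₁ + qₖ₋₂ (with p₋₁=1, p₋₂=0, q₋₁=0, q₋₂=1):
  k=0: a=7, p=7, q=1
  k=1: a=1, p=8, q=1
  k=2: a=1, p=15, q=2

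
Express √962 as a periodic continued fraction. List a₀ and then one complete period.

a₀ = ⌊√962⌋ = 31.
With m₀=0, d₀=1 and mₖ₊₁ = dₖaₖ − mₖ, dₖ₊₁ = (n − mₖ₊₁²)/dₖ, aₖ₊₁ = ⌊(a₀+mₖ₊₁)/dₖ₊₁⌋:
  k=1: m=31, d=1, a=62
d=1 and a=2a₀=62 at k=1, so the next step gives (m, d) = (31, 1) again — its k=1 value — and the period has length 1.

[31; 62]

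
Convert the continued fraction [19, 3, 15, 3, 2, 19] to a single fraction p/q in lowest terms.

Fold from the inside: start with 19/1.
  2 + 1/19 = 39/19
  3 + 19/39 = 136/39
  15 + 39/136 = 2079/136
  3 + 136/2079 = 6373/2079
  19 + 2079/6373 = 123166/6373

123166/6373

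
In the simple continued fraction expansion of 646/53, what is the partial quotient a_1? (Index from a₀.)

646 = 12·53 + 10   →  a_0 = 12
53 = 5·10 + 3   →  a_1 = 5

5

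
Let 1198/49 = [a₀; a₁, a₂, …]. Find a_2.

4

1198 = 24·49 + 22   →  a_0 = 24
49 = 2·22 + 5   →  a_1 = 2
22 = 4·5 + 2   →  a_2 = 4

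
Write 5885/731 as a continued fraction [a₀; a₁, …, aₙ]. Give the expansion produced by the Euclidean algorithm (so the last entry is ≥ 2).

5885 = 8·731 + 37
731 = 19·37 + 28
37 = 1·28 + 9
28 = 3·9 + 1
9 = 9·1 + 0  (stop)
So 5885/731 = [8; 19, 1, 3, 9].

[8; 19, 1, 3, 9]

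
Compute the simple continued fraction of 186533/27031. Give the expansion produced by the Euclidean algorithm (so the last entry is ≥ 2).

186533 = 6×27031 + 24347
27031 = 1×24347 + 2684
24347 = 9×2684 + 191
2684 = 14×191 + 10
191 = 19×10 + 1
10 = 10×1 + 0  (stop)
So 186533/27031 = [6; 1, 9, 14, 19, 10].

[6; 1, 9, 14, 19, 10]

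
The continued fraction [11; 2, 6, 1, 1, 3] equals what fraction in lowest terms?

Fold from the inside: start with 3/1.
  1 + 1/3 = 4/3
  1 + 3/4 = 7/4
  6 + 4/7 = 46/7
  2 + 7/46 = 99/46
  11 + 46/99 = 1135/99

1135/99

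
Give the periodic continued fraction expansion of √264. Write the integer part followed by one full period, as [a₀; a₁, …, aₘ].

[16; 4, 32]

a₀ = ⌊√264⌋ = 16.
With m₀=0, d₀=1 and mₖ₊₁ = dₖaₖ − mₖ, dₖ₊₁ = (n − mₖ₊₁²)/dₖ, aₖ₊₁ = ⌊(a₀+mₖ₊₁)/dₖ₊₁⌋:
  k=1: m=16, d=8, a=4
  k=2: m=16, d=1, a=32
d=1 and a=2a₀=32 at k=2, so the next step gives (m, d) = (16, 8) again — its k=1 value — and the period has length 2.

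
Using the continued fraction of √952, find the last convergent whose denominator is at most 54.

√952 = [30; 1, 5, 1, 6, 1, 5, 1, 60, …] (period length 8).
Convergents:
  p_0/q_0 = 30/1
  p_1/q_1 = 31/1
  p_2/q_2 = 185/6
  p_3/q_3 = 216/7
  p_4/q_4 = 1481/48
  p_5/q_5 = 1697/55
q_4 = 48 ≤ 54 < 55 = q_5, so the answer is 1481/48.

1481/48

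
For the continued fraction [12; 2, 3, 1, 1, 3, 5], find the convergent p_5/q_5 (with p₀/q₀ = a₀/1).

709/57

Using pₖ = aₖpₖ₋₁ + pₖ₋₂, qₖ = aₖqₖ₋₁ + qₖ₋₂ (with p₋₁=1, p₋₂=0, q₋₁=0, q₋₂=1):
  k=0: a=12, p=12, q=1
  k=1: a=2, p=25, q=2
  k=2: a=3, p=87, q=7
  k=3: a=1, p=112, q=9
  k=4: a=1, p=199, q=16
  k=5: a=3, p=709, q=57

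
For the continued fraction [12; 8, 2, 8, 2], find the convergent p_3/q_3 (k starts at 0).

1745/144

Using pₖ = aₖpₖ₋₁ + pₖ₋₂, qₖ = aₖqₖ₋₁ + qₖ₋₂ (with p₋₁=1, p₋₂=0, q₋₁=0, q₋₂=1):
  k=0: a=12, p=12, q=1
  k=1: a=8, p=97, q=8
  k=2: a=2, p=206, q=17
  k=3: a=8, p=1745, q=144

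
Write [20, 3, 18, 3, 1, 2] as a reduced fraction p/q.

Fold from the inside: start with 2/1.
  1 + 1/2 = 3/2
  3 + 2/3 = 11/3
  18 + 3/11 = 201/11
  3 + 11/201 = 614/201
  20 + 201/614 = 12481/614

12481/614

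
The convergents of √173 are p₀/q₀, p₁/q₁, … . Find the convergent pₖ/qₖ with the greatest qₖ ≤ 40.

√173 = [13; 6, 1, 1, 6, 26, …] (period length 5).
Convergents:
  p_0/q_0 = 13/1
  p_1/q_1 = 79/6
  p_2/q_2 = 92/7
  p_3/q_3 = 171/13
  p_4/q_4 = 1118/85
q_3 = 13 ≤ 40 < 85 = q_4, so the answer is 171/13.

171/13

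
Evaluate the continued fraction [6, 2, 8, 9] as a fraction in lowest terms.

1003/155

Using pₖ = aₖpₖ₋₁ + pₖ₋₂ and qₖ = aₖqₖ₋₁ + qₖ₋₂:
  k=0: a=6, p=6, q=1
  k=1: a=2, p=13, q=2
  k=2: a=8, p=110, q=17
  k=3: a=9, p=1003, q=155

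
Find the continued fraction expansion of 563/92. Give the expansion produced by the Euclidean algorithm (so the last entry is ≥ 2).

563 = 6×92 + 11
92 = 8×11 + 4
11 = 2×4 + 3
4 = 1×3 + 1
3 = 3×1 + 0  (stop)
So 563/92 = [6; 8, 2, 1, 3].

[6; 8, 2, 1, 3]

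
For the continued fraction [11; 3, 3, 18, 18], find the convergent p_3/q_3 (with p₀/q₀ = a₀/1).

2068/183

Using pₖ = aₖpₖ₋₁ + pₖ₋₂, qₖ = aₖqₖ₋₁ + qₖ₋₂ (with p₋₁=1, p₋₂=0, q₋₁=0, q₋₂=1):
  k=0: a=11, p=11, q=1
  k=1: a=3, p=34, q=3
  k=2: a=3, p=113, q=10
  k=3: a=18, p=2068, q=183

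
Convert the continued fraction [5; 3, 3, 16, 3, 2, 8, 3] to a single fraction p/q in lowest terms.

Using pₖ = aₖpₖ₋₁ + pₖ₋₂ and qₖ = aₖqₖ₋₁ + qₖ₋₂:
  k=0: a=5, p=5, q=1
  k=1: a=3, p=16, q=3
  k=2: a=3, p=53, q=10
  k=3: a=16, p=864, q=163
  k=4: a=3, p=2645, q=499
  k=5: a=2, p=6154, q=1161
  k=6: a=8, p=51877, q=9787
  k=7: a=3, p=161785, q=30522

161785/30522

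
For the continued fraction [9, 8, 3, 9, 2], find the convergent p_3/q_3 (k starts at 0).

2125/233

Using pₖ = aₖpₖ₋₁ + pₖ₋₂, qₖ = aₖqₖ₋₁ + qₖ₋₂ (with p₋₁=1, p₋₂=0, q₋₁=0, q₋₂=1):
  k=0: a=9, p=9, q=1
  k=1: a=8, p=73, q=8
  k=2: a=3, p=228, q=25
  k=3: a=9, p=2125, q=233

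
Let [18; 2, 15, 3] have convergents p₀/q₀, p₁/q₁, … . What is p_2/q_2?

573/31

Using pₖ = aₖpₖ₋₁ + pₖ₋₂, qₖ = aₖqₖ₋₁ + qₖ₋₂ (with p₋₁=1, p₋₂=0, q₋₁=0, q₋₂=1):
  k=0: a=18, p=18, q=1
  k=1: a=2, p=37, q=2
  k=2: a=15, p=573, q=31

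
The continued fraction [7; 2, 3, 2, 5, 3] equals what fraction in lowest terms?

Fold from the inside: start with 3/1.
  5 + 1/3 = 16/3
  2 + 3/16 = 35/16
  3 + 16/35 = 121/35
  2 + 35/121 = 277/121
  7 + 121/277 = 2060/277

2060/277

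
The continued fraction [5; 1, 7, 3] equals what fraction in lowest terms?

147/25

Fold from the inside: start with 3/1.
  7 + 1/3 = 22/3
  1 + 3/22 = 25/22
  5 + 22/25 = 147/25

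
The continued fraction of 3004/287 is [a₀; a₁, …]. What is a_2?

3004 = 10·287 + 134   →  a_0 = 10
287 = 2·134 + 19   →  a_1 = 2
134 = 7·19 + 1   →  a_2 = 7

7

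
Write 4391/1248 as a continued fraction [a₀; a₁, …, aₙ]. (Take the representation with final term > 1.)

[3; 1, 1, 13, 15, 3]

4391 = 3·1248 + 647
1248 = 1·647 + 601
647 = 1·601 + 46
601 = 13·46 + 3
46 = 15·3 + 1
3 = 3·1 + 0  (stop)
So 4391/1248 = [3; 1, 1, 13, 15, 3].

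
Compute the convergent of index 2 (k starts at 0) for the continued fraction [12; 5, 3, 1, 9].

195/16

Using pₖ = aₖpₖ₋₁ + pₖ₋₂, qₖ = aₖqₖ₋₁ + qₖ₋₂ (with p₋₁=1, p₋₂=0, q₋₁=0, q₋₂=1):
  k=0: a=12, p=12, q=1
  k=1: a=5, p=61, q=5
  k=2: a=3, p=195, q=16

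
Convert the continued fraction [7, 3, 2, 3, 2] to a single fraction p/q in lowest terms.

Fold from the inside: start with 2/1.
  3 + 1/2 = 7/2
  2 + 2/7 = 16/7
  3 + 7/16 = 55/16
  7 + 16/55 = 401/55

401/55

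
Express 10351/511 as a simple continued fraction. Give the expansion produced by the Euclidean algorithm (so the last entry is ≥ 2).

[20; 3, 1, 9, 13]

10351 = 20*511 + 131
511 = 3*131 + 118
131 = 1*118 + 13
118 = 9*13 + 1
13 = 13*1 + 0  (stop)
So 10351/511 = [20; 3, 1, 9, 13].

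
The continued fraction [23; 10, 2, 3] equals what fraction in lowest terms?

Fold from the inside: start with 3/1.
  2 + 1/3 = 7/3
  10 + 3/7 = 73/7
  23 + 7/73 = 1686/73

1686/73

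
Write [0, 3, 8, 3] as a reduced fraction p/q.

25/78

Using pₖ = aₖpₖ₋₁ + pₖ₋₂ and qₖ = aₖqₖ₋₁ + qₖ₋₂:
  k=0: a=0, p=0, q=1
  k=1: a=3, p=1, q=3
  k=2: a=8, p=8, q=25
  k=3: a=3, p=25, q=78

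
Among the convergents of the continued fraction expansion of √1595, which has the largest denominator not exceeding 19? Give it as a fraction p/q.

√1595 = [39; 1, 14, 1, 78, …] (period length 4).
Convergents:
  p_0/q_0 = 39/1
  p_1/q_1 = 40/1
  p_2/q_2 = 599/15
  p_3/q_3 = 639/16
  p_4/q_4 = 50441/1263
q_3 = 16 ≤ 19 < 1263 = q_4, so the answer is 639/16.

639/16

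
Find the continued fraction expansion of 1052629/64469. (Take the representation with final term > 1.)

[16; 3, 19, 3, 4, 2, 2, 15]

1052629 = 16*64469 + 21125
64469 = 3*21125 + 1094
21125 = 19*1094 + 339
1094 = 3*339 + 77
339 = 4*77 + 31
77 = 2*31 + 15
31 = 2*15 + 1
15 = 15*1 + 0  (stop)
So 1052629/64469 = [16; 3, 19, 3, 4, 2, 2, 15].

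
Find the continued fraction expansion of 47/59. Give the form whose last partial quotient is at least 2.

[0; 1, 3, 1, 11]

47 = 0×59 + 47
59 = 1×47 + 12
47 = 3×12 + 11
12 = 1×11 + 1
11 = 11×1 + 0  (stop)
So 47/59 = [0; 1, 3, 1, 11].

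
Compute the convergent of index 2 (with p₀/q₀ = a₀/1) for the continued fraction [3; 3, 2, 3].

Using pₖ = aₖpₖ₋₁ + pₖ₋₂, qₖ = aₖqₖ₋₁ + qₖ₋₂ (with p₋₁=1, p₋₂=0, q₋₁=0, q₋₂=1):
  k=0: a=3, p=3, q=1
  k=1: a=3, p=10, q=3
  k=2: a=2, p=23, q=7

23/7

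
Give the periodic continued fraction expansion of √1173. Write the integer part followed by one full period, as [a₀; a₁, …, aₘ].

[34; 4, 68]

a₀ = ⌊√1173⌋ = 34.
With m₀=0, d₀=1 and mₖ₊₁ = dₖaₖ − mₖ, dₖ₊₁ = (n − mₖ₊₁²)/dₖ, aₖ₊₁ = ⌊(a₀+mₖ₊₁)/dₖ₊₁⌋:
  k=1: m=34, d=17, a=4
  k=2: m=34, d=1, a=68
d=1 and a=2a₀=68 at k=2, so the next step gives (m, d) = (34, 17) again — its k=1 value — and the period has length 2.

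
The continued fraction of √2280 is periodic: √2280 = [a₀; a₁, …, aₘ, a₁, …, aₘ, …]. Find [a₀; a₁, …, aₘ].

[47; 1, 2, 1, 94]

a₀ = ⌊√2280⌋ = 47.
With m₀=0, d₀=1 and mₖ₊₁ = dₖaₖ − mₖ, dₖ₊₁ = (n − mₖ₊₁²)/dₖ, aₖ₊₁ = ⌊(a₀+mₖ₊₁)/dₖ₊₁⌋:
  k=1: m=47, d=71, a=1
  k=2: m=24, d=24, a=2
  k=3: m=24, d=71, a=1
  k=4: m=47, d=1, a=94
d=1 and a=2a₀=94 at k=4, so the next step gives (m, d) = (47, 71) again — its k=1 value — and the period has length 4.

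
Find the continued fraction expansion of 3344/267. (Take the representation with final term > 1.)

[12; 1, 1, 9, 1, 3, 3]

3344 = 12×267 + 140
267 = 1×140 + 127
140 = 1×127 + 13
127 = 9×13 + 10
13 = 1×10 + 3
10 = 3×3 + 1
3 = 3×1 + 0  (stop)
So 3344/267 = [12; 1, 1, 9, 1, 3, 3].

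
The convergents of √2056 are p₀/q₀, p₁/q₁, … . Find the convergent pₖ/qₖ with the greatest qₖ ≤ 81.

√2056 = [45; 2, 1, 10, 1, 2, 90, …] (period length 6).
Convergents:
  p_0/q_0 = 45/1
  p_1/q_1 = 91/2
  p_2/q_2 = 136/3
  p_3/q_3 = 1451/32
  p_4/q_4 = 1587/35
  p_5/q_5 = 4625/102
q_4 = 35 ≤ 81 < 102 = q_5, so the answer is 1587/35.

1587/35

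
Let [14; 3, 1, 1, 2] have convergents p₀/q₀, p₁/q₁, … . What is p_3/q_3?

100/7

Using pₖ = aₖpₖ₋₁ + pₖ₋₂, qₖ = aₖqₖ₋₁ + qₖ₋₂ (with p₋₁=1, p₋₂=0, q₋₁=0, q₋₂=1):
  k=0: a=14, p=14, q=1
  k=1: a=3, p=43, q=3
  k=2: a=1, p=57, q=4
  k=3: a=1, p=100, q=7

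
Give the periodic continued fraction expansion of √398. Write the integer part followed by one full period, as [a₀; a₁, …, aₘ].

[19; 1, 18, 1, 38]

a₀ = ⌊√398⌋ = 19.
With m₀=0, d₀=1 and mₖ₊₁ = dₖaₖ − mₖ, dₖ₊₁ = (n − mₖ₊₁²)/dₖ, aₖ₊₁ = ⌊(a₀+mₖ₊₁)/dₖ₊₁⌋:
  k=1: m=19, d=37, a=1
  k=2: m=18, d=2, a=18
  k=3: m=18, d=37, a=1
  k=4: m=19, d=1, a=38
d=1 and a=2a₀=38 at k=4, so the next step gives (m, d) = (19, 37) again — its k=1 value — and the period has length 4.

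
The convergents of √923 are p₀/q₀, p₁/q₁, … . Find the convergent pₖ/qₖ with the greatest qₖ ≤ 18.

243/8

√923 = [30; 2, 1, 1, 1, 2, 60, …] (period length 6).
Convergents:
  p_0/q_0 = 30/1
  p_1/q_1 = 61/2
  p_2/q_2 = 91/3
  p_3/q_3 = 152/5
  p_4/q_4 = 243/8
  p_5/q_5 = 638/21
q_4 = 8 ≤ 18 < 21 = q_5, so the answer is 243/8.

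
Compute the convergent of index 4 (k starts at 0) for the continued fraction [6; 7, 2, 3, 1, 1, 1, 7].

411/67

Using pₖ = aₖpₖ₋₁ + pₖ₋₂, qₖ = aₖqₖ₋₁ + qₖ₋₂ (with p₋₁=1, p₋₂=0, q₋₁=0, q₋₂=1):
  k=0: a=6, p=6, q=1
  k=1: a=7, p=43, q=7
  k=2: a=2, p=92, q=15
  k=3: a=3, p=319, q=52
  k=4: a=1, p=411, q=67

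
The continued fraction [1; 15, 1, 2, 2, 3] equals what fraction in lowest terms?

401/377

Fold from the inside: start with 3/1.
  2 + 1/3 = 7/3
  2 + 3/7 = 17/7
  1 + 7/17 = 24/17
  15 + 17/24 = 377/24
  1 + 24/377 = 401/377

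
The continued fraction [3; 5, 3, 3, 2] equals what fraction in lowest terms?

389/122

Fold from the inside: start with 2/1.
  3 + 1/2 = 7/2
  3 + 2/7 = 23/7
  5 + 7/23 = 122/23
  3 + 23/122 = 389/122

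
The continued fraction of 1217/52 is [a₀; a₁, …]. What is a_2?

1217 = 23·52 + 21   →  a_0 = 23
52 = 2·21 + 10   →  a_1 = 2
21 = 2·10 + 1   →  a_2 = 2

2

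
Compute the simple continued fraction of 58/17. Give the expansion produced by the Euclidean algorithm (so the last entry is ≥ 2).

[3; 2, 2, 3]

58 = 3*17 + 7
17 = 2*7 + 3
7 = 2*3 + 1
3 = 3*1 + 0  (stop)
So 58/17 = [3; 2, 2, 3].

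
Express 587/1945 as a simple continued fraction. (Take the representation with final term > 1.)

587 = 0×1945 + 587
1945 = 3×587 + 184
587 = 3×184 + 35
184 = 5×35 + 9
35 = 3×9 + 8
9 = 1×8 + 1
8 = 8×1 + 0  (stop)
So 587/1945 = [0; 3, 3, 5, 3, 1, 8].

[0; 3, 3, 5, 3, 1, 8]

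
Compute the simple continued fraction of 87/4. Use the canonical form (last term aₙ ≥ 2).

87 = 21*4 + 3
4 = 1*3 + 1
3 = 3*1 + 0  (stop)
So 87/4 = [21; 1, 3].

[21; 1, 3]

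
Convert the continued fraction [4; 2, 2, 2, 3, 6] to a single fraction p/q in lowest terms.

Using pₖ = aₖpₖ₋₁ + pₖ₋₂ and qₖ = aₖqₖ₋₁ + qₖ₋₂:
  k=0: a=4, p=4, q=1
  k=1: a=2, p=9, q=2
  k=2: a=2, p=22, q=5
  k=3: a=2, p=53, q=12
  k=4: a=3, p=181, q=41
  k=5: a=6, p=1139, q=258

1139/258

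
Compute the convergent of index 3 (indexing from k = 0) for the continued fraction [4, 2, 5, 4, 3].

205/46

Using pₖ = aₖpₖ₋₁ + pₖ₋₂, qₖ = aₖqₖ₋₁ + qₖ₋₂ (with p₋₁=1, p₋₂=0, q₋₁=0, q₋₂=1):
  k=0: a=4, p=4, q=1
  k=1: a=2, p=9, q=2
  k=2: a=5, p=49, q=11
  k=3: a=4, p=205, q=46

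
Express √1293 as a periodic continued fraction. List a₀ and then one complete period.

[35; 1, 22, 1, 70]

a₀ = ⌊√1293⌋ = 35.
With m₀=0, d₀=1 and mₖ₊₁ = dₖaₖ − mₖ, dₖ₊₁ = (n − mₖ₊₁²)/dₖ, aₖ₊₁ = ⌊(a₀+mₖ₊₁)/dₖ₊₁⌋:
  k=1: m=35, d=68, a=1
  k=2: m=33, d=3, a=22
  k=3: m=33, d=68, a=1
  k=4: m=35, d=1, a=70
d=1 and a=2a₀=70 at k=4, so the next step gives (m, d) = (35, 68) again — its k=1 value — and the period has length 4.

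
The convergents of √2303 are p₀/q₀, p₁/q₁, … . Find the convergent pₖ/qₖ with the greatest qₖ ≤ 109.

4607/96

√2303 = [47; 1, 94, …] (period length 2).
Convergents:
  p_0/q_0 = 47/1
  p_1/q_1 = 48/1
  p_2/q_2 = 4559/95
  p_3/q_3 = 4607/96
  p_4/q_4 = 437617/9119
q_3 = 96 ≤ 109 < 9119 = q_4, so the answer is 4607/96.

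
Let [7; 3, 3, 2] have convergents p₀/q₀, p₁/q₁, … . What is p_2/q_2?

Using pₖ = aₖpₖ₋₁ + pₖ₋₂, qₖ = aₖqₖ₋₁ + qₖ₋₂ (with p₋₁=1, p₋₂=0, q₋₁=0, q₋₂=1):
  k=0: a=7, p=7, q=1
  k=1: a=3, p=22, q=3
  k=2: a=3, p=73, q=10

73/10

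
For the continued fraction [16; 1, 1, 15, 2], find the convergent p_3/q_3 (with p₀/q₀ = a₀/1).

512/31

Using pₖ = aₖpₖ₋₁ + pₖ₋₂, qₖ = aₖqₖ₋₁ + qₖ₋₂ (with p₋₁=1, p₋₂=0, q₋₁=0, q₋₂=1):
  k=0: a=16, p=16, q=1
  k=1: a=1, p=17, q=1
  k=2: a=1, p=33, q=2
  k=3: a=15, p=512, q=31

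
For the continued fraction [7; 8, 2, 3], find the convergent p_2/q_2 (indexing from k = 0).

121/17

Using pₖ = aₖpₖ₋₁ + pₖ₋₂, qₖ = aₖqₖ₋₁ + qₖ₋₂ (with p₋₁=1, p₋₂=0, q₋₁=0, q₋₂=1):
  k=0: a=7, p=7, q=1
  k=1: a=8, p=57, q=8
  k=2: a=2, p=121, q=17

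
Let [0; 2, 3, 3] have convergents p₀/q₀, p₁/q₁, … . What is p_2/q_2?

Using pₖ = aₖpₖ₋₁ + pₖ₋₂, qₖ = aₖqₖ₋₁ + qₖ₋₂ (with p₋₁=1, p₋₂=0, q₋₁=0, q₋₂=1):
  k=0: a=0, p=0, q=1
  k=1: a=2, p=1, q=2
  k=2: a=3, p=3, q=7

3/7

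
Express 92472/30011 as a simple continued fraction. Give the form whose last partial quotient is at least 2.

[3; 12, 3, 3, 1, 1, 6, 16]

92472 = 3*30011 + 2439
30011 = 12*2439 + 743
2439 = 3*743 + 210
743 = 3*210 + 113
210 = 1*113 + 97
113 = 1*97 + 16
97 = 6*16 + 1
16 = 16*1 + 0  (stop)
So 92472/30011 = [3; 12, 3, 3, 1, 1, 6, 16].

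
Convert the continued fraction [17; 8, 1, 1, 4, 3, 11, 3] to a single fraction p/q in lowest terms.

Fold from the inside: start with 3/1.
  11 + 1/3 = 34/3
  3 + 3/34 = 105/34
  4 + 34/105 = 454/105
  1 + 105/454 = 559/454
  1 + 454/559 = 1013/559
  8 + 559/1013 = 8663/1013
  17 + 1013/8663 = 148284/8663

148284/8663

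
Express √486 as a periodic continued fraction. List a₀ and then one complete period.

a₀ = ⌊√486⌋ = 22.
With m₀=0, d₀=1 and mₖ₊₁ = dₖaₖ − mₖ, dₖ₊₁ = (n − mₖ₊₁²)/dₖ, aₖ₊₁ = ⌊(a₀+mₖ₊₁)/dₖ₊₁⌋:
  k=1: m=22, d=2, a=22
  k=2: m=22, d=1, a=44
d=1 and a=2a₀=44 at k=2, so the next step gives (m, d) = (22, 2) again — its k=1 value — and the period has length 2.

[22; 22, 44]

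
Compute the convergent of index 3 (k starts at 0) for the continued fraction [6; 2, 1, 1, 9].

Using pₖ = aₖpₖ₋₁ + pₖ₋₂, qₖ = aₖqₖ₋₁ + qₖ₋₂ (with p₋₁=1, p₋₂=0, q₋₁=0, q₋₂=1):
  k=0: a=6, p=6, q=1
  k=1: a=2, p=13, q=2
  k=2: a=1, p=19, q=3
  k=3: a=1, p=32, q=5

32/5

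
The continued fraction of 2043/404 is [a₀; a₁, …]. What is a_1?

2043 = 5·404 + 23   →  a_0 = 5
404 = 17·23 + 13   →  a_1 = 17

17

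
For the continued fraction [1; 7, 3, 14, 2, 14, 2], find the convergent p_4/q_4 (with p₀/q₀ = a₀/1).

Using pₖ = aₖpₖ₋₁ + pₖ₋₂, qₖ = aₖqₖ₋₁ + qₖ₋₂ (with p₋₁=1, p₋₂=0, q₋₁=0, q₋₂=1):
  k=0: a=1, p=1, q=1
  k=1: a=7, p=8, q=7
  k=2: a=3, p=25, q=22
  k=3: a=14, p=358, q=315
  k=4: a=2, p=741, q=652

741/652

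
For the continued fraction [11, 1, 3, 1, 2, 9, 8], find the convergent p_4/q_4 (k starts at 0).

165/14

Using pₖ = aₖpₖ₋₁ + pₖ₋₂, qₖ = aₖqₖ₋₁ + qₖ₋₂ (with p₋₁=1, p₋₂=0, q₋₁=0, q₋₂=1):
  k=0: a=11, p=11, q=1
  k=1: a=1, p=12, q=1
  k=2: a=3, p=47, q=4
  k=3: a=1, p=59, q=5
  k=4: a=2, p=165, q=14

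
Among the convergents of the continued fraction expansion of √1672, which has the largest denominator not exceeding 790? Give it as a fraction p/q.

√1672 = [40; 1, 8, 10, 8, 1, 80, …] (period length 6).
Convergents:
  p_0/q_0 = 40/1
  p_1/q_1 = 41/1
  p_2/q_2 = 368/9
  p_3/q_3 = 3721/91
  p_4/q_4 = 30136/737
  p_5/q_5 = 33857/828
q_4 = 737 ≤ 790 < 828 = q_5, so the answer is 30136/737.

30136/737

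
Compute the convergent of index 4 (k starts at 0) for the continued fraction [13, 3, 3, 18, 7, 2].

17171/1291

Using pₖ = aₖpₖ₋₁ + pₖ₋₂, qₖ = aₖqₖ₋₁ + qₖ₋₂ (with p₋₁=1, p₋₂=0, q₋₁=0, q₋₂=1):
  k=0: a=13, p=13, q=1
  k=1: a=3, p=40, q=3
  k=2: a=3, p=133, q=10
  k=3: a=18, p=2434, q=183
  k=4: a=7, p=17171, q=1291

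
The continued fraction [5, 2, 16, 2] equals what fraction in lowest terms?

373/68

Using pₖ = aₖpₖ₋₁ + pₖ₋₂ and qₖ = aₖqₖ₋₁ + qₖ₋₂:
  k=0: a=5, p=5, q=1
  k=1: a=2, p=11, q=2
  k=2: a=16, p=181, q=33
  k=3: a=2, p=373, q=68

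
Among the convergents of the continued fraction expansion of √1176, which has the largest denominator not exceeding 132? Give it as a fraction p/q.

√1176 = [34; 3, 2, 2, 2, 3, 68, …] (period length 6).
Convergents:
  p_0/q_0 = 34/1
  p_1/q_1 = 103/3
  p_2/q_2 = 240/7
  p_3/q_3 = 583/17
  p_4/q_4 = 1406/41
  p_5/q_5 = 4801/140
q_4 = 41 ≤ 132 < 140 = q_5, so the answer is 1406/41.

1406/41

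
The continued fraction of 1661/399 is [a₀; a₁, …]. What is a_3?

1661 = 4·399 + 65   →  a_0 = 4
399 = 6·65 + 9   →  a_1 = 6
65 = 7·9 + 2   →  a_2 = 7
9 = 4·2 + 1   →  a_3 = 4

4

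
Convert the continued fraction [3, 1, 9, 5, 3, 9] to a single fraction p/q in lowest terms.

5923/1518

Using pₖ = aₖpₖ₋₁ + pₖ₋₂ and qₖ = aₖqₖ₋₁ + qₖ₋₂:
  k=0: a=3, p=3, q=1
  k=1: a=1, p=4, q=1
  k=2: a=9, p=39, q=10
  k=3: a=5, p=199, q=51
  k=4: a=3, p=636, q=163
  k=5: a=9, p=5923, q=1518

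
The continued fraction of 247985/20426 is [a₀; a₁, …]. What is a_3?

247985 = 12·20426 + 2873   →  a_0 = 12
20426 = 7·2873 + 315   →  a_1 = 7
2873 = 9·315 + 38   →  a_2 = 9
315 = 8·38 + 11   →  a_3 = 8

8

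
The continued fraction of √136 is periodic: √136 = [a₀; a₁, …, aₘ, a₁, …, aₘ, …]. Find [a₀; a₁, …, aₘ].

[11; 1, 1, 1, 22]

a₀ = ⌊√136⌋ = 11.
With m₀=0, d₀=1 and mₖ₊₁ = dₖaₖ − mₖ, dₖ₊₁ = (n − mₖ₊₁²)/dₖ, aₖ₊₁ = ⌊(a₀+mₖ₊₁)/dₖ₊₁⌋:
  k=1: m=11, d=15, a=1
  k=2: m=4, d=8, a=1
  k=3: m=4, d=15, a=1
  k=4: m=11, d=1, a=22
d=1 and a=2a₀=22 at k=4, so the next step gives (m, d) = (11, 15) again — its k=1 value — and the period has length 4.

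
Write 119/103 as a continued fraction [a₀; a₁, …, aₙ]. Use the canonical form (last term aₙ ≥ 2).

119 = 1·103 + 16
103 = 6·16 + 7
16 = 2·7 + 2
7 = 3·2 + 1
2 = 2·1 + 0  (stop)
So 119/103 = [1; 6, 2, 3, 2].

[1; 6, 2, 3, 2]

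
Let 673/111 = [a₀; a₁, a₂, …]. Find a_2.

673 = 6·111 + 7   →  a_0 = 6
111 = 15·7 + 6   →  a_1 = 15
7 = 1·6 + 1   →  a_2 = 1

1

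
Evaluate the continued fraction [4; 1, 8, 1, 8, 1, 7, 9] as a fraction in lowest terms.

34964/7137

Using pₖ = aₖpₖ₋₁ + pₖ₋₂ and qₖ = aₖqₖ₋₁ + qₖ₋₂:
  k=0: a=4, p=4, q=1
  k=1: a=1, p=5, q=1
  k=2: a=8, p=44, q=9
  k=3: a=1, p=49, q=10
  k=4: a=8, p=436, q=89
  k=5: a=1, p=485, q=99
  k=6: a=7, p=3831, q=782
  k=7: a=9, p=34964, q=7137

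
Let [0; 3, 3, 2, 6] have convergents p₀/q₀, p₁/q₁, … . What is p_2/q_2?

Using pₖ = aₖpₖ₋₁ + pₖ₋₂, qₖ = aₖqₖ₋₁ + qₖ₋₂ (with p₋₁=1, p₋₂=0, q₋₁=0, q₋₂=1):
  k=0: a=0, p=0, q=1
  k=1: a=3, p=1, q=3
  k=2: a=3, p=3, q=10

3/10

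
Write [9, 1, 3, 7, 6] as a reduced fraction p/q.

Fold from the inside: start with 6/1.
  7 + 1/6 = 43/6
  3 + 6/43 = 135/43
  1 + 43/135 = 178/135
  9 + 135/178 = 1737/178

1737/178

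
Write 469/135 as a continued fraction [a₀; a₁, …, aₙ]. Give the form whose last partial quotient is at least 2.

[3; 2, 9, 7]

469 = 3*135 + 64
135 = 2*64 + 7
64 = 9*7 + 1
7 = 7*1 + 0  (stop)
So 469/135 = [3; 2, 9, 7].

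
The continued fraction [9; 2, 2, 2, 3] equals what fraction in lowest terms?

386/41

Fold from the inside: start with 3/1.
  2 + 1/3 = 7/3
  2 + 3/7 = 17/7
  2 + 7/17 = 41/17
  9 + 17/41 = 386/41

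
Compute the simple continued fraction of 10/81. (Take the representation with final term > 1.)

10 = 0·81 + 10
81 = 8·10 + 1
10 = 10·1 + 0  (stop)
So 10/81 = [0; 8, 10].

[0; 8, 10]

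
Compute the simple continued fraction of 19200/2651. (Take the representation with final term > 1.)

19200 = 7*2651 + 643
2651 = 4*643 + 79
643 = 8*79 + 11
79 = 7*11 + 2
11 = 5*2 + 1
2 = 2*1 + 0  (stop)
So 19200/2651 = [7; 4, 8, 7, 5, 2].

[7; 4, 8, 7, 5, 2]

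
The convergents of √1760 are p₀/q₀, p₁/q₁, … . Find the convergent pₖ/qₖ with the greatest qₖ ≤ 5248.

√1760 = [41; 1, 19, 1, 82, …] (period length 4).
Convergents:
  p_0/q_0 = 41/1
  p_1/q_1 = 42/1
  p_2/q_2 = 839/20
  p_3/q_3 = 881/21
  p_4/q_4 = 73081/1742
  p_5/q_5 = 73962/1763
  p_6/q_6 = 1478359/35239
q_5 = 1763 ≤ 5248 < 35239 = q_6, so the answer is 73962/1763.

73962/1763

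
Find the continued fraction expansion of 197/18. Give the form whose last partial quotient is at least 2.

[10; 1, 17]

197 = 10·18 + 17
18 = 1·17 + 1
17 = 17·1 + 0  (stop)
So 197/18 = [10; 1, 17].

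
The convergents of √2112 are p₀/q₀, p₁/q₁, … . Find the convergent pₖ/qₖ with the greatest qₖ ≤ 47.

1057/23

√2112 = [45; 1, 21, 1, 90, …] (period length 4).
Convergents:
  p_0/q_0 = 45/1
  p_1/q_1 = 46/1
  p_2/q_2 = 1011/22
  p_3/q_3 = 1057/23
  p_4/q_4 = 96141/2092
q_3 = 23 ≤ 47 < 2092 = q_4, so the answer is 1057/23.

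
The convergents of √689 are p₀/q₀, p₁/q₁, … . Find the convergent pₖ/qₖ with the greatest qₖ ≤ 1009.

22049/840

√689 = [26; 4, 52, …] (period length 2).
Convergents:
  p_0/q_0 = 26/1
  p_1/q_1 = 105/4
  p_2/q_2 = 5486/209
  p_3/q_3 = 22049/840
  p_4/q_4 = 1152034/43889
q_3 = 840 ≤ 1009 < 43889 = q_4, so the answer is 22049/840.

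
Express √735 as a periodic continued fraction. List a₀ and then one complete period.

a₀ = ⌊√735⌋ = 27.

[27; 9, 54]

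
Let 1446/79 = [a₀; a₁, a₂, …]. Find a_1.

3

1446 = 18·79 + 24   →  a_0 = 18
79 = 3·24 + 7   →  a_1 = 3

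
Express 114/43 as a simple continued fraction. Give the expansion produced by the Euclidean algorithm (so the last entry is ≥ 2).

[2; 1, 1, 1, 6, 2]

114 = 2·43 + 28
43 = 1·28 + 15
28 = 1·15 + 13
15 = 1·13 + 2
13 = 6·2 + 1
2 = 2·1 + 0  (stop)
So 114/43 = [2; 1, 1, 1, 6, 2].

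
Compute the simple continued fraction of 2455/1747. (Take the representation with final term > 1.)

2455 = 1*1747 + 708
1747 = 2*708 + 331
708 = 2*331 + 46
331 = 7*46 + 9
46 = 5*9 + 1
9 = 9*1 + 0  (stop)
So 2455/1747 = [1; 2, 2, 7, 5, 9].

[1; 2, 2, 7, 5, 9]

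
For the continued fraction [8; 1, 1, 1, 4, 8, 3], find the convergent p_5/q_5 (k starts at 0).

994/115

Using pₖ = aₖpₖ₋₁ + pₖ₋₂, qₖ = aₖqₖ₋₁ + qₖ₋₂ (with p₋₁=1, p₋₂=0, q₋₁=0, q₋₂=1):
  k=0: a=8, p=8, q=1
  k=1: a=1, p=9, q=1
  k=2: a=1, p=17, q=2
  k=3: a=1, p=26, q=3
  k=4: a=4, p=121, q=14
  k=5: a=8, p=994, q=115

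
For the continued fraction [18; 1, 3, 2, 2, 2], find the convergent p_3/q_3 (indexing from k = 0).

Using pₖ = aₖpₖ₋₁ + pₖ₋₂, qₖ = aₖqₖ₋₁ + qₖ₋₂ (with p₋₁=1, p₋₂=0, q₋₁=0, q₋₂=1):
  k=0: a=18, p=18, q=1
  k=1: a=1, p=19, q=1
  k=2: a=3, p=75, q=4
  k=3: a=2, p=169, q=9

169/9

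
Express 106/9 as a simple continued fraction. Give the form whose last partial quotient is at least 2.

[11; 1, 3, 2]

106 = 11*9 + 7
9 = 1*7 + 2
7 = 3*2 + 1
2 = 2*1 + 0  (stop)
So 106/9 = [11; 1, 3, 2].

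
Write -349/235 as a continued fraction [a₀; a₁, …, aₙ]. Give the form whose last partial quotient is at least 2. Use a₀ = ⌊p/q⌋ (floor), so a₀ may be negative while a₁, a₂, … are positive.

-349 = -2*235 + 121
235 = 1*121 + 114
121 = 1*114 + 7
114 = 16*7 + 2
7 = 3*2 + 1
2 = 2*1 + 0  (stop)
So -349/235 = [-2; 1, 1, 16, 3, 2].

[-2; 1, 1, 16, 3, 2]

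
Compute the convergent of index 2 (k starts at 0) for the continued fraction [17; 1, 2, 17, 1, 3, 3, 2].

Using pₖ = aₖpₖ₋₁ + pₖ₋₂, qₖ = aₖqₖ₋₁ + qₖ₋₂ (with p₋₁=1, p₋₂=0, q₋₁=0, q₋₂=1):
  k=0: a=17, p=17, q=1
  k=1: a=1, p=18, q=1
  k=2: a=2, p=53, q=3

53/3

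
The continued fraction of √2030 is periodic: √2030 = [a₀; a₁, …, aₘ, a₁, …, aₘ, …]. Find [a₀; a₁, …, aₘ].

[45; 18, 90]

a₀ = ⌊√2030⌋ = 45.
With m₀=0, d₀=1 and mₖ₊₁ = dₖaₖ − mₖ, dₖ₊₁ = (n − mₖ₊₁²)/dₖ, aₖ₊₁ = ⌊(a₀+mₖ₊₁)/dₖ₊₁⌋:
  k=1: m=45, d=5, a=18
  k=2: m=45, d=1, a=90
d=1 and a=2a₀=90 at k=2, so the next step gives (m, d) = (45, 5) again — its k=1 value — and the period has length 2.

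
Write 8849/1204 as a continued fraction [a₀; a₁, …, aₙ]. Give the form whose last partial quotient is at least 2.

8849 = 7·1204 + 421
1204 = 2·421 + 362
421 = 1·362 + 59
362 = 6·59 + 8
59 = 7·8 + 3
8 = 2·3 + 2
3 = 1·2 + 1
2 = 2·1 + 0  (stop)
So 8849/1204 = [7; 2, 1, 6, 7, 2, 1, 2].

[7; 2, 1, 6, 7, 2, 1, 2]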